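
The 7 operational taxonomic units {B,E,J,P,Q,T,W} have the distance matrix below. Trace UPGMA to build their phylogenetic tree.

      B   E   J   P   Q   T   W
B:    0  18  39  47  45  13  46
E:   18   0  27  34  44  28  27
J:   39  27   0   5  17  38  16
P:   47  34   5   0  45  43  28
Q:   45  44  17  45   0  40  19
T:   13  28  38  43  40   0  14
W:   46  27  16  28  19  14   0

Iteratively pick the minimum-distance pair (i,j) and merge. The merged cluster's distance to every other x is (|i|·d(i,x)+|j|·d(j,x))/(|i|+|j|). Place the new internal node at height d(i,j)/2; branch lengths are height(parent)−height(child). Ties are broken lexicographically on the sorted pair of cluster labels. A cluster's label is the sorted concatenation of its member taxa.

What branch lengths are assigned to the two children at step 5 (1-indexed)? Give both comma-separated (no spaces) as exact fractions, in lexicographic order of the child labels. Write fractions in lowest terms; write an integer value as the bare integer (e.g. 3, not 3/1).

43/4,15/4

1. join J+P (d=5) ⇒ JP; edges |J|=5/2, |P|=5/2
  updated: d(B,JP)=43, d(E,JP)=61/2, d(JP,Q)=31, d(JP,T)=81/2, d(JP,W)=22
2. join B+T (d=13) ⇒ BT; edges |B|=13/2, |T|=13/2
  updated: d(BT,E)=23, d(BT,JP)=167/4, d(BT,Q)=85/2, d(BT,W)=30
3. join Q+W (d=19) ⇒ QW; edges |Q|=19/2, |W|=19/2
  updated: d(BT,QW)=145/4, d(E,QW)=71/2, d(JP,QW)=53/2
4. join BT+E (d=23) ⇒ BET; edges |BT|=5, |E|=23/2
  updated: d(BET,JP)=38, d(BET,QW)=36
5. join JP+QW (d=53/2) ⇒ JPQW; edges |JP|=43/4, |QW|=15/4
  updated: d(BET,JPQW)=37
6. join BET+JPQW (d=37) ⇒ BEJPQTW; edges |BET|=7, |JPQW|=21/4
final tree: (((B:13/2,T:13/2):5,E:23/2):7,((J:5/2,P:5/2):43/4,(Q:19/2,W:19/2):15/4):21/4)
total length: 321/4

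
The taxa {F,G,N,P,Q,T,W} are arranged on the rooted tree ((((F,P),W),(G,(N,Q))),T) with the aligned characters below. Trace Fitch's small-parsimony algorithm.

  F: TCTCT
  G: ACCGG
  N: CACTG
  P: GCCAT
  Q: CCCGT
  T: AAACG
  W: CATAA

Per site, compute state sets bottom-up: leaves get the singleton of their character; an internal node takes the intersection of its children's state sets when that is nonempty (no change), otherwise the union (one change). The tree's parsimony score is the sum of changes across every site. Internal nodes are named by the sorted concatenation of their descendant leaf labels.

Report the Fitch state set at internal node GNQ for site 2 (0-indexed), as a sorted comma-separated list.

C

[col 0] FP: children F:{T}, P:{G} ∪→ {G,T}; cost 1
[col 0] FPW: children FP:{G,T}, W:{C} ∪→ {C,G,T}; cost 1
[col 0] NQ: children N:{C}, Q:{C} ∩→ {C}; cost 0
[col 0] GNQ: children G:{A}, NQ:{C} ∪→ {A,C}; cost 1
[col 0] FGNPQW: children FPW:{C,G,T}, GNQ:{A,C} ∩→ {C}; cost 0
[col 0] FGNPQTW: children FGNPQW:{C}, T:{A} ∪→ {A,C}; cost 1
[col 1] FP: children F:{C}, P:{C} ∩→ {C}; cost 0
[col 1] FPW: children FP:{C}, W:{A} ∪→ {A,C}; cost 1
[col 1] NQ: children N:{A}, Q:{C} ∪→ {A,C}; cost 1
[col 1] GNQ: children G:{C}, NQ:{A,C} ∩→ {C}; cost 0
[col 1] FGNPQW: children FPW:{A,C}, GNQ:{C} ∩→ {C}; cost 0
[col 1] FGNPQTW: children FGNPQW:{C}, T:{A} ∪→ {A,C}; cost 1
[col 2] FP: children F:{T}, P:{C} ∪→ {C,T}; cost 1
[col 2] FPW: children FP:{C,T}, W:{T} ∩→ {T}; cost 0
[col 2] NQ: children N:{C}, Q:{C} ∩→ {C}; cost 0
[col 2] GNQ: children G:{C}, NQ:{C} ∩→ {C}; cost 0
[col 2] FGNPQW: children FPW:{T}, GNQ:{C} ∪→ {C,T}; cost 1
[col 2] FGNPQTW: children FGNPQW:{C,T}, T:{A} ∪→ {A,C,T}; cost 1
[col 3] FP: children F:{C}, P:{A} ∪→ {A,C}; cost 1
[col 3] FPW: children FP:{A,C}, W:{A} ∩→ {A}; cost 0
[col 3] NQ: children N:{T}, Q:{G} ∪→ {G,T}; cost 1
[col 3] GNQ: children G:{G}, NQ:{G,T} ∩→ {G}; cost 0
[col 3] FGNPQW: children FPW:{A}, GNQ:{G} ∪→ {A,G}; cost 1
[col 3] FGNPQTW: children FGNPQW:{A,G}, T:{C} ∪→ {A,C,G}; cost 1
[col 4] FP: children F:{T}, P:{T} ∩→ {T}; cost 0
[col 4] FPW: children FP:{T}, W:{A} ∪→ {A,T}; cost 1
[col 4] NQ: children N:{G}, Q:{T} ∪→ {G,T}; cost 1
[col 4] GNQ: children G:{G}, NQ:{G,T} ∩→ {G}; cost 0
[col 4] FGNPQW: children FPW:{A,T}, GNQ:{G} ∪→ {A,G,T}; cost 1
[col 4] FGNPQTW: children FGNPQW:{A,G,T}, T:{G} ∩→ {G}; cost 0
per-site changes: [4, 3, 3, 4, 3]; total = 17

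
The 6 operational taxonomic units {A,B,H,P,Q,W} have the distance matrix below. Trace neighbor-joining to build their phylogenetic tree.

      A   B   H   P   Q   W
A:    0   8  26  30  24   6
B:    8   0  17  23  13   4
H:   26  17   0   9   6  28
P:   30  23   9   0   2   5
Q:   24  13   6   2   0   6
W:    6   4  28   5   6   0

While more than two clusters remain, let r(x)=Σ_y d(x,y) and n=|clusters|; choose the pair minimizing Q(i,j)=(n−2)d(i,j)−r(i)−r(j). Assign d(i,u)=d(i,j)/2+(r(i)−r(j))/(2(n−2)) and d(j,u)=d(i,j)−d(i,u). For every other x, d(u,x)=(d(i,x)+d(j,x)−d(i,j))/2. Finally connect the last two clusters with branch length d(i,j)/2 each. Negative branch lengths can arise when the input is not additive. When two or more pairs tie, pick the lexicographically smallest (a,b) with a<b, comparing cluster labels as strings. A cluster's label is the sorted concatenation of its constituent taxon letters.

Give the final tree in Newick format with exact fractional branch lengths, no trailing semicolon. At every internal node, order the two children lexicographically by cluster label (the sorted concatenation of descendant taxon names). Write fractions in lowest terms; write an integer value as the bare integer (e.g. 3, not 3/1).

(((((A:61/8,B:3/8):37/12,W:-25/12):47/4,Q:-2):3/2,H:31/4):5/8,P:5/8)

1. join A+B (d=8, Q=-127) ⇒ AB; edges |A|=61/8, |B|=3/8
  updated: d(AB,H)=35/2, d(AB,P)=45/2, d(AB,Q)=29/2, d(AB,W)=1
2. join AB+W (d=1, Q=-185/2) ⇒ ABW; edges |AB|=37/12, |W|=-25/12
  updated: d(ABW,H)=89/4, d(ABW,P)=53/4, d(ABW,Q)=39/4
3. join ABW+Q (d=39/4, Q=-87/2) ⇒ ABQW; edges |ABW|=47/4, |Q|=-2
  updated: d(ABQW,H)=37/4, d(ABQW,P)=11/4
4. join ABQW+H (d=37/4, Q=-21) ⇒ ABHQW; edges |ABQW|=3/2, |H|=31/4
  updated: d(ABHQW,P)=5/4
5. join ABHQW+P (d=5/4) ⇒ ABHPQW; edges |ABHQW|=5/8, |P|=5/8
final tree: (((((A:61/8,B:3/8):37/12,W:-25/12):47/4,Q:-2):3/2,H:31/4):5/8,P:5/8)
total length: 117/4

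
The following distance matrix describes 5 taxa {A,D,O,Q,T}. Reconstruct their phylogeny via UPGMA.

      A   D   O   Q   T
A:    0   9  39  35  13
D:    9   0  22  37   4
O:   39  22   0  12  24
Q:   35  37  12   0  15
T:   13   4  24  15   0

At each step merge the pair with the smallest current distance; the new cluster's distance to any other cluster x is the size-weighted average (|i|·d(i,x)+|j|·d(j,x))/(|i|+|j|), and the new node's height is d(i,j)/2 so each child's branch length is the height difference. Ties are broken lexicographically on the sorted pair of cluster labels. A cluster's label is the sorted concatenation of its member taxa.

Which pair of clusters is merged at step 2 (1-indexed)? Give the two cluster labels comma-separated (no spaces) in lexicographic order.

A,DT

1. join D+T (d=4) ⇒ DT; edges |D|=2, |T|=2
  updated: d(A,DT)=11, d(DT,O)=23, d(DT,Q)=26
2. join A+DT (d=11) ⇒ ADT; edges |A|=11/2, |DT|=7/2
  updated: d(ADT,O)=85/3, d(ADT,Q)=29
3. join O+Q (d=12) ⇒ OQ; edges |O|=6, |Q|=6
  updated: d(ADT,OQ)=86/3
4. join ADT+OQ (d=86/3) ⇒ ADOQT; edges |ADT|=53/6, |OQ|=25/3
final tree: ((A:11/2,(D:2,T:2):7/2):53/6,(O:6,Q:6):25/3)
total length: 253/6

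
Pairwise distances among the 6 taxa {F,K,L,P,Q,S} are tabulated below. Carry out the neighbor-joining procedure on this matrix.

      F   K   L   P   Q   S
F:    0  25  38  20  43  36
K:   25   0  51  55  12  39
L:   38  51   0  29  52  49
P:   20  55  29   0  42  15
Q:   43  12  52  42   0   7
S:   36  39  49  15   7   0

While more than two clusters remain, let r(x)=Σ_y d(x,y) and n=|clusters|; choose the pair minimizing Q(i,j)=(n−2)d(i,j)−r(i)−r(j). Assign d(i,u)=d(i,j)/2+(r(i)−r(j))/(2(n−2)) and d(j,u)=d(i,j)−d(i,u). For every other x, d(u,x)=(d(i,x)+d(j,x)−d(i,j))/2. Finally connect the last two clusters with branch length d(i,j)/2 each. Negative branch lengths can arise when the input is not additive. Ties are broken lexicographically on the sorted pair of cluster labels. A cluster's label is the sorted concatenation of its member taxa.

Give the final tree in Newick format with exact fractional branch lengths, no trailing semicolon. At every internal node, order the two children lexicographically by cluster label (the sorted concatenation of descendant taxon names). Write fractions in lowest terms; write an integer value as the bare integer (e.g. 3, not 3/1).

1. join K+Q (d=12, Q=-290) ⇒ KQ; edges |K|=37/4, |Q|=11/4
  updated: d(F,KQ)=28, d(KQ,L)=91/2, d(KQ,P)=85/2, d(KQ,S)=17
2. join KQ+S (d=17, Q=-199) ⇒ KQS; edges |KQ|=67/6, |S|=35/6
  updated: d(F,KQS)=47/2, d(KQS,L)=155/4, d(KQS,P)=81/4
3. join F+KQS (d=47/2, Q=-117) ⇒ FKQS; edges |F|=23/2, |KQS|=12
  updated: d(FKQS,L)=213/8, d(FKQS,P)=67/8
4. join FKQS+L (d=213/8, Q=-64) ⇒ FKLQS; edges |FKQS|=3, |L|=189/8
  updated: d(FKLQS,P)=43/8
5. join FKLQS+P (d=43/8) ⇒ FKLPQS; edges |FKLQS|=43/16, |P|=43/16
final tree: (((F:23/2,((K:37/4,Q:11/4):67/6,S:35/6):12):3,L:189/8):43/16,P:43/16)
total length: 169/2

(((F:23/2,((K:37/4,Q:11/4):67/6,S:35/6):12):3,L:189/8):43/16,P:43/16)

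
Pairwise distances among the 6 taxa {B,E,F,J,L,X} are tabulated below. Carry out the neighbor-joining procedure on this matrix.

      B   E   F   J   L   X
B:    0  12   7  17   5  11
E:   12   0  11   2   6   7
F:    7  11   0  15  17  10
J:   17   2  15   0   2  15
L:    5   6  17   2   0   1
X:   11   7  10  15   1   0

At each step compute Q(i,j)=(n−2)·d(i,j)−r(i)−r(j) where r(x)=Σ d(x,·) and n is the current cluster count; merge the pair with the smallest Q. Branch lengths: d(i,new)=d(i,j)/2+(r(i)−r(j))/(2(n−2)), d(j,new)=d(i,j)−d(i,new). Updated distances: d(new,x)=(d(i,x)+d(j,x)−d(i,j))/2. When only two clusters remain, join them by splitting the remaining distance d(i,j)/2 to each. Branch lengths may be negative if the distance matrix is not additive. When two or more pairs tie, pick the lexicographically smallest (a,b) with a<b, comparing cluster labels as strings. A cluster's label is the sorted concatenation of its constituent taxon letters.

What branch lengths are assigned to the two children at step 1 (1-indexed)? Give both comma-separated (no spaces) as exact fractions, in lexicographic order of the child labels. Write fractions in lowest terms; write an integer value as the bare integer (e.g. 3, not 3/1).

5/2,9/2

1. join B+F (d=7, Q=-84) ⇒ BF; edges |B|=5/2, |F|=9/2
  updated: d(BF,E)=8, d(BF,J)=25/2, d(BF,L)=15/2, d(BF,X)=7
2. join E+J (d=2, Q=-97/2) ⇒ EJ; edges |E|=-5/12, |J|=29/12
  updated: d(BF,EJ)=37/4, d(EJ,L)=3, d(EJ,X)=10
3. join BF+X (d=7, Q=-111/4) ⇒ BFX; edges |BF|=79/16, |X|=33/16
  updated: d(BFX,EJ)=49/8, d(BFX,L)=3/4
4. join BFX+EJ (d=49/8, Q=-79/8) ⇒ BEFJX; edges |BFX|=31/16, |EJ|=67/16
  updated: d(BEFJX,L)=-19/16
5. join BEFJX+L (d=-19/16) ⇒ BEFJLX; edges |BEFJX|=-19/32, |L|=-19/32
final tree: ((((B:5/2,F:9/2):79/16,X:33/16):31/16,(E:-5/12,J:29/12):67/16):-19/32,L:-19/32)
total length: 335/16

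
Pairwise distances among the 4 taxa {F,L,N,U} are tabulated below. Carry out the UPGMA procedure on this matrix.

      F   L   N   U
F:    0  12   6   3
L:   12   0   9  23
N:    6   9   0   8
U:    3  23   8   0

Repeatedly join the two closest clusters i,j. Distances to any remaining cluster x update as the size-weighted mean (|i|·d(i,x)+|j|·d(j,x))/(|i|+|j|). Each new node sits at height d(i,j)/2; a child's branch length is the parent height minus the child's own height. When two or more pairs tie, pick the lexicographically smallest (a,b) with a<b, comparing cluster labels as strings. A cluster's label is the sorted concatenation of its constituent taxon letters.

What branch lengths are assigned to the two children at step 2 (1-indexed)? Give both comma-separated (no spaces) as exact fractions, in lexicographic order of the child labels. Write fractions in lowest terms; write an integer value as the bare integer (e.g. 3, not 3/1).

2,7/2

iteration 1: select F,U (d=3); attach at lengths (3/2, 3/2); label the merged cluster FU
  updated: d(FU,L)=35/2, d(FU,N)=7
iteration 2: select FU,N (d=7); attach at lengths (2, 7/2); label the merged cluster FNU
  updated: d(FNU,L)=44/3
iteration 3: select FNU,L (d=44/3); attach at lengths (23/6, 22/3); label the merged cluster FLNU
final tree: (((F:3/2,U:3/2):2,N:7/2):23/6,L:22/3)
total length: 59/3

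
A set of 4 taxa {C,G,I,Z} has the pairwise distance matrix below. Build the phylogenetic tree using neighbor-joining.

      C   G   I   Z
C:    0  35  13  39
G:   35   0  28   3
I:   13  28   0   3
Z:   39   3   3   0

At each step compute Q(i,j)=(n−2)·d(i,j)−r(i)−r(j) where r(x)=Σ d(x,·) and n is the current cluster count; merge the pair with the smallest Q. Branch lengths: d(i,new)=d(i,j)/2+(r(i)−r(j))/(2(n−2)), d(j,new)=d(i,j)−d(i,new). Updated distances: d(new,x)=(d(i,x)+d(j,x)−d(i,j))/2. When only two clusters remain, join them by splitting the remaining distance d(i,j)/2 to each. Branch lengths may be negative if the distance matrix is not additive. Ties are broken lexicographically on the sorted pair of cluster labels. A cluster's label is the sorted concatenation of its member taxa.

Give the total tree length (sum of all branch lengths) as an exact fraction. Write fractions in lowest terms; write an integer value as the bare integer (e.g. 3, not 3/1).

137/4

1. join C+I (d=13, Q=-105) ⇒ CI; edges |C|=69/4, |I|=-17/4
  updated: d(CI,G)=25, d(CI,Z)=29/2
2. join CI+G (d=25, Q=-85/2) ⇒ CGI; edges |CI|=73/4, |G|=27/4
  updated: d(CGI,Z)=-15/4
3. join CGI+Z (d=-15/4) ⇒ CGIZ; edges |CGI|=-15/8, |Z|=-15/8
final tree: (((C:69/4,I:-17/4):73/4,G:27/4):-15/8,Z:-15/8)
total length: 137/4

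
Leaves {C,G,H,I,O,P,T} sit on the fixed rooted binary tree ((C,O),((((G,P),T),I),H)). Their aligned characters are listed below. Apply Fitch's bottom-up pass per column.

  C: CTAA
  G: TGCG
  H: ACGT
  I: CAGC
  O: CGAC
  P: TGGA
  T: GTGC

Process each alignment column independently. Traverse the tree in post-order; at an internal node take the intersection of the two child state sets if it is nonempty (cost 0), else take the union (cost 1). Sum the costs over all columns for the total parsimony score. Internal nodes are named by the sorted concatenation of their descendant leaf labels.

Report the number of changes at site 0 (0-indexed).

3

CO@0: {C} ∩ {C} = {C} (intersection, +0)
GP@0: {T} ∩ {T} = {T} (intersection, +0)
GPT@0: {T} ∪ {G} = {G,T} (union, +1)
GIPT@0: {G,T} ∪ {C} = {C,G,T} (union, +1)
GHIPT@0: {C,G,T} ∪ {A} = {A,C,G,T} (union, +1)
CGHIOPT@0: {C} ∩ {A,C,G,T} = {C} (intersection, +0)
CO@1: {T} ∪ {G} = {G,T} (union, +1)
GP@1: {G} ∩ {G} = {G} (intersection, +0)
GPT@1: {G} ∪ {T} = {G,T} (union, +1)
GIPT@1: {G,T} ∪ {A} = {A,G,T} (union, +1)
GHIPT@1: {A,G,T} ∪ {C} = {A,C,G,T} (union, +1)
CGHIOPT@1: {G,T} ∩ {A,C,G,T} = {G,T} (intersection, +0)
CO@2: {A} ∩ {A} = {A} (intersection, +0)
GP@2: {C} ∪ {G} = {C,G} (union, +1)
GPT@2: {C,G} ∩ {G} = {G} (intersection, +0)
GIPT@2: {G} ∩ {G} = {G} (intersection, +0)
GHIPT@2: {G} ∩ {G} = {G} (intersection, +0)
CGHIOPT@2: {A} ∪ {G} = {A,G} (union, +1)
CO@3: {A} ∪ {C} = {A,C} (union, +1)
GP@3: {G} ∪ {A} = {A,G} (union, +1)
GPT@3: {A,G} ∪ {C} = {A,C,G} (union, +1)
GIPT@3: {A,C,G} ∩ {C} = {C} (intersection, +0)
GHIPT@3: {C} ∪ {T} = {C,T} (union, +1)
CGHIOPT@3: {A,C} ∩ {C,T} = {C} (intersection, +0)
per-site changes: [3, 4, 2, 4]; total = 13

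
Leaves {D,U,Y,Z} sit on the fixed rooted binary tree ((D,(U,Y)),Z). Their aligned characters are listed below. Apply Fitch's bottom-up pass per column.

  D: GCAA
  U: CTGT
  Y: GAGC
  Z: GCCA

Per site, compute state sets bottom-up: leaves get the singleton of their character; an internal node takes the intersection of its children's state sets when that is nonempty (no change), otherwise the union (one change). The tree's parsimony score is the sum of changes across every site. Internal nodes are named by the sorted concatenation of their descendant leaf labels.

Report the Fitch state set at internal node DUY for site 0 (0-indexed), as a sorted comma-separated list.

G

UY@0: {C} ∪ {G} = {C,G} (union, +1)
DUY@0: {G} ∩ {C,G} = {G} (intersection, +0)
DUYZ@0: {G} ∩ {G} = {G} (intersection, +0)
UY@1: {T} ∪ {A} = {A,T} (union, +1)
DUY@1: {C} ∪ {A,T} = {A,C,T} (union, +1)
DUYZ@1: {A,C,T} ∩ {C} = {C} (intersection, +0)
UY@2: {G} ∩ {G} = {G} (intersection, +0)
DUY@2: {A} ∪ {G} = {A,G} (union, +1)
DUYZ@2: {A,G} ∪ {C} = {A,C,G} (union, +1)
UY@3: {T} ∪ {C} = {C,T} (union, +1)
DUY@3: {A} ∪ {C,T} = {A,C,T} (union, +1)
DUYZ@3: {A,C,T} ∩ {A} = {A} (intersection, +0)
per-site changes: [1, 2, 2, 2]; total = 7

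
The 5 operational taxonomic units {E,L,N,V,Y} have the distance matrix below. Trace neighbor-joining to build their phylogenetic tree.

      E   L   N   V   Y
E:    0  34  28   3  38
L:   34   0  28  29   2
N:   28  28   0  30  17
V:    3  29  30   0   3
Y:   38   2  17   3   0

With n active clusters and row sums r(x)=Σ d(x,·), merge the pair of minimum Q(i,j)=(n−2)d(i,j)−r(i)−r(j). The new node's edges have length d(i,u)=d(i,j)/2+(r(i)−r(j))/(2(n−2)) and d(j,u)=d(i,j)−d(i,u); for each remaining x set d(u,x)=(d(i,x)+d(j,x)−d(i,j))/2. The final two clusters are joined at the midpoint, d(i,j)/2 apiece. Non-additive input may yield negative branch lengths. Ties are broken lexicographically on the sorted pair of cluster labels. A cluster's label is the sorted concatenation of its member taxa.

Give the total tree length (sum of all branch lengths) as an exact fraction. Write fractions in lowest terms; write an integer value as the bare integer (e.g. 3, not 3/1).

1. join E+V (d=3, Q=-159) ⇒ EV; edges |E|=47/6, |V|=-29/6
  updated: d(EV,L)=30, d(EV,N)=55/2, d(EV,Y)=19
2. join EV+N (d=55/2, Q=-94) ⇒ ENV; edges |EV|=59/4, |N|=51/4
  updated: d(ENV,L)=61/4, d(ENV,Y)=17/4
3. join ENV+L (d=61/4, Q=-43/2) ⇒ ELNV; edges |ENV|=35/4, |L|=13/2
  updated: d(ELNV,Y)=-9/2
4. join ELNV+Y (d=-9/2) ⇒ ELNVY; edges |ELNV|=-9/4, |Y|=-9/4
final tree: ((((E:47/6,V:-29/6):59/4,N:51/4):35/4,L:13/2):-9/4,Y:-9/4)
total length: 165/4

165/4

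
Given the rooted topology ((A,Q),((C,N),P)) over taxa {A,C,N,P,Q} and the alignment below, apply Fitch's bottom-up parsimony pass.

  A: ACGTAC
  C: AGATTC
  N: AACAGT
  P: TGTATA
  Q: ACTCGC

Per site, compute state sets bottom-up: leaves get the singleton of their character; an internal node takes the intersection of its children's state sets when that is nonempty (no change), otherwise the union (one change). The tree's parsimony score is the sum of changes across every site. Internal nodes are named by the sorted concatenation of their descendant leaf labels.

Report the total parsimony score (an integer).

14

[col 0] AQ: children A:{A}, Q:{A} ∩→ {A}; cost 0
[col 0] CN: children C:{A}, N:{A} ∩→ {A}; cost 0
[col 0] CNP: children CN:{A}, P:{T} ∪→ {A,T}; cost 1
[col 0] ACNPQ: children AQ:{A}, CNP:{A,T} ∩→ {A}; cost 0
[col 1] AQ: children A:{C}, Q:{C} ∩→ {C}; cost 0
[col 1] CN: children C:{G}, N:{A} ∪→ {A,G}; cost 1
[col 1] CNP: children CN:{A,G}, P:{G} ∩→ {G}; cost 0
[col 1] ACNPQ: children AQ:{C}, CNP:{G} ∪→ {C,G}; cost 1
[col 2] AQ: children A:{G}, Q:{T} ∪→ {G,T}; cost 1
[col 2] CN: children C:{A}, N:{C} ∪→ {A,C}; cost 1
[col 2] CNP: children CN:{A,C}, P:{T} ∪→ {A,C,T}; cost 1
[col 2] ACNPQ: children AQ:{G,T}, CNP:{A,C,T} ∩→ {T}; cost 0
[col 3] AQ: children A:{T}, Q:{C} ∪→ {C,T}; cost 1
[col 3] CN: children C:{T}, N:{A} ∪→ {A,T}; cost 1
[col 3] CNP: children CN:{A,T}, P:{A} ∩→ {A}; cost 0
[col 3] ACNPQ: children AQ:{C,T}, CNP:{A} ∪→ {A,C,T}; cost 1
[col 4] AQ: children A:{A}, Q:{G} ∪→ {A,G}; cost 1
[col 4] CN: children C:{T}, N:{G} ∪→ {G,T}; cost 1
[col 4] CNP: children CN:{G,T}, P:{T} ∩→ {T}; cost 0
[col 4] ACNPQ: children AQ:{A,G}, CNP:{T} ∪→ {A,G,T}; cost 1
[col 5] AQ: children A:{C}, Q:{C} ∩→ {C}; cost 0
[col 5] CN: children C:{C}, N:{T} ∪→ {C,T}; cost 1
[col 5] CNP: children CN:{C,T}, P:{A} ∪→ {A,C,T}; cost 1
[col 5] ACNPQ: children AQ:{C}, CNP:{A,C,T} ∩→ {C}; cost 0
per-site changes: [1, 2, 3, 3, 3, 2]; total = 14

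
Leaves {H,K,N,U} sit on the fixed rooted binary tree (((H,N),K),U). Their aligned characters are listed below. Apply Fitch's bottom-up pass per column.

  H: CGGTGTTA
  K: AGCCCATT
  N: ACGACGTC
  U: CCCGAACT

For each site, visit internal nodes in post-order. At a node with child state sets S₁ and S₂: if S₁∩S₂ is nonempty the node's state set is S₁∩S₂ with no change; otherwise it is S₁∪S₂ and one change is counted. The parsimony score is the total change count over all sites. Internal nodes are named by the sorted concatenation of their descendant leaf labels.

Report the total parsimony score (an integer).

HN@0: {C} ∪ {A} = {A,C} (union, +1)
HKN@0: {A,C} ∩ {A} = {A} (intersection, +0)
HKNU@0: {A} ∪ {C} = {A,C} (union, +1)
HN@1: {G} ∪ {C} = {C,G} (union, +1)
HKN@1: {C,G} ∩ {G} = {G} (intersection, +0)
HKNU@1: {G} ∪ {C} = {C,G} (union, +1)
HN@2: {G} ∩ {G} = {G} (intersection, +0)
HKN@2: {G} ∪ {C} = {C,G} (union, +1)
HKNU@2: {C,G} ∩ {C} = {C} (intersection, +0)
HN@3: {T} ∪ {A} = {A,T} (union, +1)
HKN@3: {A,T} ∪ {C} = {A,C,T} (union, +1)
HKNU@3: {A,C,T} ∪ {G} = {A,C,G,T} (union, +1)
HN@4: {G} ∪ {C} = {C,G} (union, +1)
HKN@4: {C,G} ∩ {C} = {C} (intersection, +0)
HKNU@4: {C} ∪ {A} = {A,C} (union, +1)
HN@5: {T} ∪ {G} = {G,T} (union, +1)
HKN@5: {G,T} ∪ {A} = {A,G,T} (union, +1)
HKNU@5: {A,G,T} ∩ {A} = {A} (intersection, +0)
HN@6: {T} ∩ {T} = {T} (intersection, +0)
HKN@6: {T} ∩ {T} = {T} (intersection, +0)
HKNU@6: {T} ∪ {C} = {C,T} (union, +1)
HN@7: {A} ∪ {C} = {A,C} (union, +1)
HKN@7: {A,C} ∪ {T} = {A,C,T} (union, +1)
HKNU@7: {A,C,T} ∩ {T} = {T} (intersection, +0)
per-site changes: [2, 2, 1, 3, 2, 2, 1, 2]; total = 15

15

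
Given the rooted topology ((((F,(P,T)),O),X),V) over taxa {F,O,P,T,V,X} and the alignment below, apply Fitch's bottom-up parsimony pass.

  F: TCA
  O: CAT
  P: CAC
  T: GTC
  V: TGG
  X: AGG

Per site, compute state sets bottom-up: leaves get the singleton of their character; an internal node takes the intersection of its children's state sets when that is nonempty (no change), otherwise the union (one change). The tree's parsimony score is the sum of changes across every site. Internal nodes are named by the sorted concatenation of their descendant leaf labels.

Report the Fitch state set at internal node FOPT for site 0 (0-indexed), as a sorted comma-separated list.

[col 0] PT: children P:{C}, T:{G} ∪→ {C,G}; cost 1
[col 0] FPT: children F:{T}, PT:{C,G} ∪→ {C,G,T}; cost 1
[col 0] FOPT: children FPT:{C,G,T}, O:{C} ∩→ {C}; cost 0
[col 0] FOPTX: children FOPT:{C}, X:{A} ∪→ {A,C}; cost 1
[col 0] FOPTVX: children FOPTX:{A,C}, V:{T} ∪→ {A,C,T}; cost 1
[col 1] PT: children P:{A}, T:{T} ∪→ {A,T}; cost 1
[col 1] FPT: children F:{C}, PT:{A,T} ∪→ {A,C,T}; cost 1
[col 1] FOPT: children FPT:{A,C,T}, O:{A} ∩→ {A}; cost 0
[col 1] FOPTX: children FOPT:{A}, X:{G} ∪→ {A,G}; cost 1
[col 1] FOPTVX: children FOPTX:{A,G}, V:{G} ∩→ {G}; cost 0
[col 2] PT: children P:{C}, T:{C} ∩→ {C}; cost 0
[col 2] FPT: children F:{A}, PT:{C} ∪→ {A,C}; cost 1
[col 2] FOPT: children FPT:{A,C}, O:{T} ∪→ {A,C,T}; cost 1
[col 2] FOPTX: children FOPT:{A,C,T}, X:{G} ∪→ {A,C,G,T}; cost 1
[col 2] FOPTVX: children FOPTX:{A,C,G,T}, V:{G} ∩→ {G}; cost 0
per-site changes: [4, 3, 3]; total = 10

C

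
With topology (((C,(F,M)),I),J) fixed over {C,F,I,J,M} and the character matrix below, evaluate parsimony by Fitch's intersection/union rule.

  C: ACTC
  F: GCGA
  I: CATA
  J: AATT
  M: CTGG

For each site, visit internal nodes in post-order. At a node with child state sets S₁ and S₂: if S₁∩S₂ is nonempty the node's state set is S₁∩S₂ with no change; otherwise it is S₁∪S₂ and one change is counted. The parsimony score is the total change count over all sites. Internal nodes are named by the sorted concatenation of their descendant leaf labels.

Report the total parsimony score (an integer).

9

[col 0] FM: children F:{G}, M:{C} ∪→ {C,G}; cost 1
[col 0] CFM: children C:{A}, FM:{C,G} ∪→ {A,C,G}; cost 1
[col 0] CFIM: children CFM:{A,C,G}, I:{C} ∩→ {C}; cost 0
[col 0] CFIJM: children CFIM:{C}, J:{A} ∪→ {A,C}; cost 1
[col 1] FM: children F:{C}, M:{T} ∪→ {C,T}; cost 1
[col 1] CFM: children C:{C}, FM:{C,T} ∩→ {C}; cost 0
[col 1] CFIM: children CFM:{C}, I:{A} ∪→ {A,C}; cost 1
[col 1] CFIJM: children CFIM:{A,C}, J:{A} ∩→ {A}; cost 0
[col 2] FM: children F:{G}, M:{G} ∩→ {G}; cost 0
[col 2] CFM: children C:{T}, FM:{G} ∪→ {G,T}; cost 1
[col 2] CFIM: children CFM:{G,T}, I:{T} ∩→ {T}; cost 0
[col 2] CFIJM: children CFIM:{T}, J:{T} ∩→ {T}; cost 0
[col 3] FM: children F:{A}, M:{G} ∪→ {A,G}; cost 1
[col 3] CFM: children C:{C}, FM:{A,G} ∪→ {A,C,G}; cost 1
[col 3] CFIM: children CFM:{A,C,G}, I:{A} ∩→ {A}; cost 0
[col 3] CFIJM: children CFIM:{A}, J:{T} ∪→ {A,T}; cost 1
per-site changes: [3, 2, 1, 3]; total = 9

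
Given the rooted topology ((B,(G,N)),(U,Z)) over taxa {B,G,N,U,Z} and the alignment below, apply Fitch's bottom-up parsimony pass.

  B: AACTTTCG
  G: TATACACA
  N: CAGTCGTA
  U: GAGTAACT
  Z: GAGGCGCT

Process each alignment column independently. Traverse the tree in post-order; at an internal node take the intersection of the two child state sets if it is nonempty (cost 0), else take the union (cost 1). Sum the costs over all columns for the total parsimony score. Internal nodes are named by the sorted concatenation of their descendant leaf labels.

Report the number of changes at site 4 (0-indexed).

[col 0] GN: children G:{T}, N:{C} ∪→ {C,T}; cost 1
[col 0] BGN: children B:{A}, GN:{C,T} ∪→ {A,C,T}; cost 1
[col 0] UZ: children U:{G}, Z:{G} ∩→ {G}; cost 0
[col 0] BGNUZ: children BGN:{A,C,T}, UZ:{G} ∪→ {A,C,G,T}; cost 1
[col 1] GN: children G:{A}, N:{A} ∩→ {A}; cost 0
[col 1] BGN: children B:{A}, GN:{A} ∩→ {A}; cost 0
[col 1] UZ: children U:{A}, Z:{A} ∩→ {A}; cost 0
[col 1] BGNUZ: children BGN:{A}, UZ:{A} ∩→ {A}; cost 0
[col 2] GN: children G:{T}, N:{G} ∪→ {G,T}; cost 1
[col 2] BGN: children B:{C}, GN:{G,T} ∪→ {C,G,T}; cost 1
[col 2] UZ: children U:{G}, Z:{G} ∩→ {G}; cost 0
[col 2] BGNUZ: children BGN:{C,G,T}, UZ:{G} ∩→ {G}; cost 0
[col 3] GN: children G:{A}, N:{T} ∪→ {A,T}; cost 1
[col 3] BGN: children B:{T}, GN:{A,T} ∩→ {T}; cost 0
[col 3] UZ: children U:{T}, Z:{G} ∪→ {G,T}; cost 1
[col 3] BGNUZ: children BGN:{T}, UZ:{G,T} ∩→ {T}; cost 0
[col 4] GN: children G:{C}, N:{C} ∩→ {C}; cost 0
[col 4] BGN: children B:{T}, GN:{C} ∪→ {C,T}; cost 1
[col 4] UZ: children U:{A}, Z:{C} ∪→ {A,C}; cost 1
[col 4] BGNUZ: children BGN:{C,T}, UZ:{A,C} ∩→ {C}; cost 0
[col 5] GN: children G:{A}, N:{G} ∪→ {A,G}; cost 1
[col 5] BGN: children B:{T}, GN:{A,G} ∪→ {A,G,T}; cost 1
[col 5] UZ: children U:{A}, Z:{G} ∪→ {A,G}; cost 1
[col 5] BGNUZ: children BGN:{A,G,T}, UZ:{A,G} ∩→ {A,G}; cost 0
[col 6] GN: children G:{C}, N:{T} ∪→ {C,T}; cost 1
[col 6] BGN: children B:{C}, GN:{C,T} ∩→ {C}; cost 0
[col 6] UZ: children U:{C}, Z:{C} ∩→ {C}; cost 0
[col 6] BGNUZ: children BGN:{C}, UZ:{C} ∩→ {C}; cost 0
[col 7] GN: children G:{A}, N:{A} ∩→ {A}; cost 0
[col 7] BGN: children B:{G}, GN:{A} ∪→ {A,G}; cost 1
[col 7] UZ: children U:{T}, Z:{T} ∩→ {T}; cost 0
[col 7] BGNUZ: children BGN:{A,G}, UZ:{T} ∪→ {A,G,T}; cost 1
per-site changes: [3, 0, 2, 2, 2, 3, 1, 2]; total = 15

2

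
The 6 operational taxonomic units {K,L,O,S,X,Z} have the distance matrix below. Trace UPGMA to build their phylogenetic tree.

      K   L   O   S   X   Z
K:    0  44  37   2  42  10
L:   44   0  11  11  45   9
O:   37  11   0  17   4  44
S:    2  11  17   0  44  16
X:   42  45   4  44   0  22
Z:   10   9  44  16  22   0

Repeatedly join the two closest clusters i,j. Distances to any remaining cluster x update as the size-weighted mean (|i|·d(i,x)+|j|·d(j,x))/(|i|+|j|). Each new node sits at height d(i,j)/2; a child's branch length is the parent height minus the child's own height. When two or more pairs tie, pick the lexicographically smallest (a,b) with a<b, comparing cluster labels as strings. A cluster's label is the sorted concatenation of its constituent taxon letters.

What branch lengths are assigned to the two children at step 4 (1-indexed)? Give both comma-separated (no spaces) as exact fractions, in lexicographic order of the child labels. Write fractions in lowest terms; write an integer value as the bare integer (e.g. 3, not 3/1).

73/8,45/8

step 1: merge (K,S) at d=2; branch lengths K→1, S→1; new cluster KS
  updated: d(KS,L)=55/2, d(KS,O)=27, d(KS,X)=43, d(KS,Z)=13
step 2: merge (O,X) at d=4; branch lengths O→2, X→2; new cluster OX
  updated: d(KS,OX)=35, d(L,OX)=28, d(OX,Z)=33
step 3: merge (L,Z) at d=9; branch lengths L→9/2, Z→9/2; new cluster LZ
  updated: d(KS,LZ)=81/4, d(LZ,OX)=61/2
step 4: merge (KS,LZ) at d=81/4; branch lengths KS→73/8, LZ→45/8; new cluster KLSZ
  updated: d(KLSZ,OX)=131/4
step 5: merge (KLSZ,OX) at d=131/4; branch lengths KLSZ→25/4, OX→115/8; new cluster KLOSXZ
final tree: (((K:1,S:1):73/8,(L:9/2,Z:9/2):45/8):25/4,(O:2,X:2):115/8)
total length: 403/8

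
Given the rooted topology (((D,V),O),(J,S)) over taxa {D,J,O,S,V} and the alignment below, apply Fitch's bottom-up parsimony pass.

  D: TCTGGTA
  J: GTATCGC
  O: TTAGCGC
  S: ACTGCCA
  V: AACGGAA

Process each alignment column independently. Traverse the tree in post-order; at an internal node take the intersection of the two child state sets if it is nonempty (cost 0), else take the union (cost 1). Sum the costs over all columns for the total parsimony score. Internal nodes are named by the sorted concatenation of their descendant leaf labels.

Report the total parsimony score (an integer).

DV@0: {T} ∪ {A} = {A,T} (union, +1)
DOV@0: {A,T} ∩ {T} = {T} (intersection, +0)
JS@0: {G} ∪ {A} = {A,G} (union, +1)
DJOSV@0: {T} ∪ {A,G} = {A,G,T} (union, +1)
DV@1: {C} ∪ {A} = {A,C} (union, +1)
DOV@1: {A,C} ∪ {T} = {A,C,T} (union, +1)
JS@1: {T} ∪ {C} = {C,T} (union, +1)
DJOSV@1: {A,C,T} ∩ {C,T} = {C,T} (intersection, +0)
DV@2: {T} ∪ {C} = {C,T} (union, +1)
DOV@2: {C,T} ∪ {A} = {A,C,T} (union, +1)
JS@2: {A} ∪ {T} = {A,T} (union, +1)
DJOSV@2: {A,C,T} ∩ {A,T} = {A,T} (intersection, +0)
DV@3: {G} ∩ {G} = {G} (intersection, +0)
DOV@3: {G} ∩ {G} = {G} (intersection, +0)
JS@3: {T} ∪ {G} = {G,T} (union, +1)
DJOSV@3: {G} ∩ {G,T} = {G} (intersection, +0)
DV@4: {G} ∩ {G} = {G} (intersection, +0)
DOV@4: {G} ∪ {C} = {C,G} (union, +1)
JS@4: {C} ∩ {C} = {C} (intersection, +0)
DJOSV@4: {C,G} ∩ {C} = {C} (intersection, +0)
DV@5: {T} ∪ {A} = {A,T} (union, +1)
DOV@5: {A,T} ∪ {G} = {A,G,T} (union, +1)
JS@5: {G} ∪ {C} = {C,G} (union, +1)
DJOSV@5: {A,G,T} ∩ {C,G} = {G} (intersection, +0)
DV@6: {A} ∩ {A} = {A} (intersection, +0)
DOV@6: {A} ∪ {C} = {A,C} (union, +1)
JS@6: {C} ∪ {A} = {A,C} (union, +1)
DJOSV@6: {A,C} ∩ {A,C} = {A,C} (intersection, +0)
per-site changes: [3, 3, 3, 1, 1, 3, 2]; total = 16

16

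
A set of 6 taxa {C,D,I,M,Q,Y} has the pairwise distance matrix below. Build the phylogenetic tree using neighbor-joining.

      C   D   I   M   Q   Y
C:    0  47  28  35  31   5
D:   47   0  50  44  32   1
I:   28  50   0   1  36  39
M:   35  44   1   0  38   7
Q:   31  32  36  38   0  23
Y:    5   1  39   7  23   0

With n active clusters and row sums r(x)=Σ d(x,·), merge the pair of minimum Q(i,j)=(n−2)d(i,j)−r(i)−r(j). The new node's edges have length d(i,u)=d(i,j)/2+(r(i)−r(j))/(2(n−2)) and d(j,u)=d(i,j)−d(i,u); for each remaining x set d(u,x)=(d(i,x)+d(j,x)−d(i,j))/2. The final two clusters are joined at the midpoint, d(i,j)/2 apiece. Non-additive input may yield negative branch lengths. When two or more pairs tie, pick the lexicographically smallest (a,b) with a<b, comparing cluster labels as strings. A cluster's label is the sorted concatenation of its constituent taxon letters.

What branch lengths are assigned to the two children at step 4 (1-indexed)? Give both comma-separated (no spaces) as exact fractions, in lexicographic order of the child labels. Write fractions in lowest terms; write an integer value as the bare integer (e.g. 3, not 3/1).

11/4,23/2

step 1: merge (I,M) at d=1, Q=-275; branch lengths I→33/8, M→-25/8; new cluster IM
  updated: d(C,IM)=31, d(D,IM)=93/2, d(IM,Q)=73/2, d(IM,Y)=45/2
step 2: merge (D,Y) at d=1, Q=-175; branch lengths D→13, Y→-12; new cluster DY
  updated: d(C,DY)=51/2, d(DY,IM)=34, d(DY,Q)=27
step 3: merge (C,IM) at d=31, Q=-127; branch lengths C→12, IM→19; new cluster CIM
  updated: d(CIM,DY)=57/4, d(CIM,Q)=73/4
step 4: merge (CIM,DY) at d=57/4, Q=-119/2; branch lengths CIM→11/4, DY→23/2; new cluster CDIMY
  updated: d(CDIMY,Q)=31/2
step 5: merge (CDIMY,Q) at d=31/2; branch lengths CDIMY→31/4, Q→31/4; new cluster CDIMQY
final tree: (((C:12,(I:33/8,M:-25/8):19):11/4,(D:13,Y:-12):23/2):31/4,Q:31/4)
total length: 251/4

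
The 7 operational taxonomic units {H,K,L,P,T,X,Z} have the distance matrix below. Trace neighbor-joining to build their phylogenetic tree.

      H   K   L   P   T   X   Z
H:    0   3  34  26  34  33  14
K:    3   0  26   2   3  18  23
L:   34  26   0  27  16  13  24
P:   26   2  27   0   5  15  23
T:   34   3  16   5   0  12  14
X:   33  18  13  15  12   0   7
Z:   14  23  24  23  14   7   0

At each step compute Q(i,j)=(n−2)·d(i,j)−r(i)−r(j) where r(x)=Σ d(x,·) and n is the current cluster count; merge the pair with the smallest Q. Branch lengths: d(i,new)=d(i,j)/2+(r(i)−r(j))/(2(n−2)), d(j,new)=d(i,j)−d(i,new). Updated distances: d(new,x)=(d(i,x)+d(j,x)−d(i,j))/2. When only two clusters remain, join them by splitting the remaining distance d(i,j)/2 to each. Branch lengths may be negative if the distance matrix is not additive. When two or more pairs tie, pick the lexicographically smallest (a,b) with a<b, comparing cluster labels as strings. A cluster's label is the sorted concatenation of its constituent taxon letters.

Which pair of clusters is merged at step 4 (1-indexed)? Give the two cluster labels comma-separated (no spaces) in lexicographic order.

iteration 1: select H,K (d=3, Q=-204); attach at lengths (42/5, -27/5); label the merged cluster HK
  updated: d(HK,L)=57/2, d(HK,P)=25/2, d(HK,T)=17, d(HK,X)=24, d(HK,Z)=17
iteration 2: select HK,P (d=25/2, Q=-263/2); attach at lengths (133/16, 67/16); label the merged cluster HKP
  updated: d(HKP,L)=43/2, d(HKP,T)=19/4, d(HKP,X)=53/4, d(HKP,Z)=55/4
iteration 3: select HKP,T (d=19/4, Q=-343/4); attach at lengths (83/24, 31/24); label the merged cluster HKPT
  updated: d(HKPT,L)=131/8, d(HKPT,X)=41/4, d(HKPT,Z)=23/2
iteration 4: select HKPT,L (d=131/8, Q=-235/4); attach at lengths (35/8, 12); label the merged cluster HKLPT
  updated: d(HKLPT,X)=55/16, d(HKLPT,Z)=153/16
iteration 5: select HKLPT,X (d=55/16, Q=-20); attach at lengths (3, 7/16); label the merged cluster HKLPTX
  updated: d(HKLPTX,Z)=105/16
iteration 6: select HKLPTX,Z (d=105/16); attach at lengths (105/32, 105/32); label the merged cluster HKLPTXZ
final tree: ((((((H:42/5,K:-27/5):133/16,P:67/16):83/24,T:31/24):35/8,L:12):3,X:7/16):105/32,Z:105/32)
total length: 373/8

HKPT,L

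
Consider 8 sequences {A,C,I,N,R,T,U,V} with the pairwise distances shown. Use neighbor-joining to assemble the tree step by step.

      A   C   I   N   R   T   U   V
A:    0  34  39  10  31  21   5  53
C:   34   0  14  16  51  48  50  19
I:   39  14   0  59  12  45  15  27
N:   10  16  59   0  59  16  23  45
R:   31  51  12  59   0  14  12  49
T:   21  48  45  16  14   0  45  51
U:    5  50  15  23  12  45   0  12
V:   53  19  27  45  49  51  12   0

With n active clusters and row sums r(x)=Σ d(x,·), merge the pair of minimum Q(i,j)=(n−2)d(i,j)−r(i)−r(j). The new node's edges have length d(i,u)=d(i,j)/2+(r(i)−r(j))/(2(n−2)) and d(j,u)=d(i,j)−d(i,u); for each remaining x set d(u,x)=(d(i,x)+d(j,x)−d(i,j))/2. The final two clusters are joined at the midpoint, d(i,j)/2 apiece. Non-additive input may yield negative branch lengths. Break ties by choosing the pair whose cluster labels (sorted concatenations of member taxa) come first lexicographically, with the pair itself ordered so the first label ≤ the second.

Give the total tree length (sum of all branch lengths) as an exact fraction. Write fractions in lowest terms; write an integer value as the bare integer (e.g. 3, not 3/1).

719/8

1. join R+T (d=14, Q=-384) ⇒ RT; edges |R|=6, |T|=8
  updated: d(A,RT)=19, d(C,RT)=85/2, d(I,RT)=43/2, d(N,RT)=61/2, d(RT,U)=43/2, d(RT,V)=43
2. join A+N (d=10, Q=-587/2) ⇒ AN; edges |A|=53/20, |N|=147/20
  updated: d(AN,C)=20, d(AN,I)=44, d(AN,RT)=79/4, d(AN,U)=9, d(AN,V)=44
3. join C+V (d=19, Q=-429/2) ⇒ CV; edges |C|=153/16, |V|=151/16
  updated: d(AN,CV)=45/2, d(CV,I)=11, d(CV,RT)=133/4, d(CV,U)=43/2
4. join CV+I (d=11, Q=-587/4) ⇒ CIV; edges |CV|=119/24, |I|=145/24
  updated: d(AN,CIV)=111/4, d(CIV,RT)=175/8, d(CIV,U)=51/4
5. join AN+U (d=9, Q=-327/4) ⇒ ANU; edges |AN|=125/16, |U|=19/16
  updated: d(ANU,CIV)=63/4, d(ANU,RT)=129/8
6. join ANU+CIV (d=63/4, Q=-215/4) ⇒ ACINUV; edges |ANU|=5, |CIV|=43/4
  updated: d(ACINUV,RT)=89/8
7. join ACINUV+RT (d=89/8) ⇒ ACINRTUV; edges |ACINUV|=89/16, |RT|=89/16
final tree: ((((A:53/20,N:147/20):125/16,U:19/16):5,((C:153/16,V:151/16):119/24,I:145/24):43/4):89/16,(R:6,T:8):89/16)
total length: 719/8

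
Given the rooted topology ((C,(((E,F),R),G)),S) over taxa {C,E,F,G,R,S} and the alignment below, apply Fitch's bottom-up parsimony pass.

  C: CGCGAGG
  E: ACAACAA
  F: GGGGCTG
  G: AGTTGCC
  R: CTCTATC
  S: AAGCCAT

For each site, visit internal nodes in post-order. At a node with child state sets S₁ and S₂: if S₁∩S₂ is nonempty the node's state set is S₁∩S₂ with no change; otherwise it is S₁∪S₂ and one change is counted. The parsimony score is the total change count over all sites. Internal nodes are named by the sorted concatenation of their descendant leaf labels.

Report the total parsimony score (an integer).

EF@0: {A} ∪ {G} = {A,G} (union, +1)
EFR@0: {A,G} ∪ {C} = {A,C,G} (union, +1)
EFGR@0: {A,C,G} ∩ {A} = {A} (intersection, +0)
CEFGR@0: {C} ∪ {A} = {A,C} (union, +1)
CEFGRS@0: {A,C} ∩ {A} = {A} (intersection, +0)
EF@1: {C} ∪ {G} = {C,G} (union, +1)
EFR@1: {C,G} ∪ {T} = {C,G,T} (union, +1)
EFGR@1: {C,G,T} ∩ {G} = {G} (intersection, +0)
CEFGR@1: {G} ∩ {G} = {G} (intersection, +0)
CEFGRS@1: {G} ∪ {A} = {A,G} (union, +1)
EF@2: {A} ∪ {G} = {A,G} (union, +1)
EFR@2: {A,G} ∪ {C} = {A,C,G} (union, +1)
EFGR@2: {A,C,G} ∪ {T} = {A,C,G,T} (union, +1)
CEFGR@2: {C} ∩ {A,C,G,T} = {C} (intersection, +0)
CEFGRS@2: {C} ∪ {G} = {C,G} (union, +1)
EF@3: {A} ∪ {G} = {A,G} (union, +1)
EFR@3: {A,G} ∪ {T} = {A,G,T} (union, +1)
EFGR@3: {A,G,T} ∩ {T} = {T} (intersection, +0)
CEFGR@3: {G} ∪ {T} = {G,T} (union, +1)
CEFGRS@3: {G,T} ∪ {C} = {C,G,T} (union, +1)
EF@4: {C} ∩ {C} = {C} (intersection, +0)
EFR@4: {C} ∪ {A} = {A,C} (union, +1)
EFGR@4: {A,C} ∪ {G} = {A,C,G} (union, +1)
CEFGR@4: {A} ∩ {A,C,G} = {A} (intersection, +0)
CEFGRS@4: {A} ∪ {C} = {A,C} (union, +1)
EF@5: {A} ∪ {T} = {A,T} (union, +1)
EFR@5: {A,T} ∩ {T} = {T} (intersection, +0)
EFGR@5: {T} ∪ {C} = {C,T} (union, +1)
CEFGR@5: {G} ∪ {C,T} = {C,G,T} (union, +1)
CEFGRS@5: {C,G,T} ∪ {A} = {A,C,G,T} (union, +1)
EF@6: {A} ∪ {G} = {A,G} (union, +1)
EFR@6: {A,G} ∪ {C} = {A,C,G} (union, +1)
EFGR@6: {A,C,G} ∩ {C} = {C} (intersection, +0)
CEFGR@6: {G} ∪ {C} = {C,G} (union, +1)
CEFGRS@6: {C,G} ∪ {T} = {C,G,T} (union, +1)
per-site changes: [3, 3, 4, 4, 3, 4, 4]; total = 25

25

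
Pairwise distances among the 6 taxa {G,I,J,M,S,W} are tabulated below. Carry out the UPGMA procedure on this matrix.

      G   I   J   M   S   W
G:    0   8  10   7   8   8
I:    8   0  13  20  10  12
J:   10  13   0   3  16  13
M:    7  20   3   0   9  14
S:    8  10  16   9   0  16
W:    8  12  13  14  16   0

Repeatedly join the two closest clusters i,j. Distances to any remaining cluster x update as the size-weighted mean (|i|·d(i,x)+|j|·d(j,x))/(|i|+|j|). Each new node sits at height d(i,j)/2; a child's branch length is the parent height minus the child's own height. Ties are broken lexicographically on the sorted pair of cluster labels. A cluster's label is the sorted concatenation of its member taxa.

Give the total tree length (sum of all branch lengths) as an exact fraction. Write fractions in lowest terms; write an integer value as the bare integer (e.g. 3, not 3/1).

115/4

step 1: merge (J,M) at d=3; branch lengths J→3/2, M→3/2; new cluster JM
  updated: d(G,JM)=17/2, d(I,JM)=33/2, d(JM,S)=25/2, d(JM,W)=27/2
step 2: merge (G,I) at d=8; branch lengths G→4, I→4; new cluster GI
  updated: d(GI,JM)=25/2, d(GI,S)=9, d(GI,W)=10
step 3: merge (GI,S) at d=9; branch lengths GI→1/2, S→9/2; new cluster GIS
  updated: d(GIS,JM)=25/2, d(GIS,W)=12
step 4: merge (GIS,W) at d=12; branch lengths GIS→3/2, W→6; new cluster GISW
  updated: d(GISW,JM)=51/4
step 5: merge (GISW,JM) at d=51/4; branch lengths GISW→3/8, JM→39/8; new cluster GIJMSW
final tree: ((((G:4,I:4):1/2,S:9/2):3/2,W:6):3/8,(J:3/2,M:3/2):39/8)
total length: 115/4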